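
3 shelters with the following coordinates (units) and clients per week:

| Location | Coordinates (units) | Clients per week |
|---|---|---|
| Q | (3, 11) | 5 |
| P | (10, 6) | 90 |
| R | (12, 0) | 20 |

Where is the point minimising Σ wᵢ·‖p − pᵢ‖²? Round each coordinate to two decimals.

The minimiser of Σwᵢ‖p−pᵢ‖² is the weighted centroid p* = (Σwᵢpᵢ)/(Σwᵢ).
Σwᵢ = 115.
Σwᵢxᵢ = 5·3 + 90·10 + 20·12 = 1155.
Σwᵢyᵢ = 5·11 + 90·6 + 20·0 = 595.
x* = 1155/115 = 10.04, y* = 595/115 = 5.17.

(10.04, 5.17)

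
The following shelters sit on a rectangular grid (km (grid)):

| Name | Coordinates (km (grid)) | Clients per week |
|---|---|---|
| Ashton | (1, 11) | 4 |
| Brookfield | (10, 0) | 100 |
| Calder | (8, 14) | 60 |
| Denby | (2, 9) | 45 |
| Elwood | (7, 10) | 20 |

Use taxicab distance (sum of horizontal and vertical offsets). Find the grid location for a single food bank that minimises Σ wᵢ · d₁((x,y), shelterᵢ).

(8, 9)

Manhattan distance separates: Σwᵢ(|x−xᵢ|+|y−yᵢ|) = Σwᵢ|x−xᵢ| + Σwᵢ|y−yᵢ|, so x and y are optimised independently as 1-D weighted medians.
Total weight W = 229; half = 114.5.
x-coordinate, sorted with cumulative weight:
  x=1 (Ashton, w=4) cum 4
  x=2 (Denby, w=45) cum 49
  x=7 (Elwood, w=20) cum 69
  x=8 (Calder, w=60) cum 129  ← median
  x=10 (Brookfield, w=100) cum 229
⇒ x* = 8
y-coordinate, sorted with cumulative weight:
  y=0 (Brookfield, w=100) cum 100
  y=9 (Denby, w=45) cum 145  ← median
  y=10 (Elwood, w=20) cum 165
  y=11 (Ashton, w=4) cum 169
  y=14 (Calder, w=60) cum 229
⇒ y* = 9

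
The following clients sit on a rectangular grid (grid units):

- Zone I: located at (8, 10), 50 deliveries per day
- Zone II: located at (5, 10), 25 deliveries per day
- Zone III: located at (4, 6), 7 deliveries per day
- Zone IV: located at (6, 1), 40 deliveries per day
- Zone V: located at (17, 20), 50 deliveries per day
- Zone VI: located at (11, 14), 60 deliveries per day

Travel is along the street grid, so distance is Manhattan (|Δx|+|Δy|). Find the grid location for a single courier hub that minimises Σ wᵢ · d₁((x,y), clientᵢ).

Manhattan distance separates: Σwᵢ(|x−xᵢ|+|y−yᵢ|) = Σwᵢ|x−xᵢ| + Σwᵢ|y−yᵢ|, so x and y are optimised independently as 1-D weighted medians.
Total weight W = 232; half = 116.
x-coordinate, sorted with cumulative weight:
  x=4 (Zone III, w=7) cum 7
  x=5 (Zone II, w=25) cum 32
  x=6 (Zone IV, w=40) cum 72
  x=8 (Zone I, w=50) cum 122  ← median
  x=11 (Zone VI, w=60) cum 182
  x=17 (Zone V, w=50) cum 232
⇒ x* = 8
y-coordinate, sorted with cumulative weight:
  y=1 (Zone IV, w=40) cum 40
  y=6 (Zone III, w=7) cum 47
  y=10 (Zone I, w=50) cum 97
  y=10 (Zone II, w=25) cum 122  ← median
  y=14 (Zone VI, w=60) cum 182
  y=20 (Zone V, w=50) cum 232
⇒ y* = 10

(8, 10)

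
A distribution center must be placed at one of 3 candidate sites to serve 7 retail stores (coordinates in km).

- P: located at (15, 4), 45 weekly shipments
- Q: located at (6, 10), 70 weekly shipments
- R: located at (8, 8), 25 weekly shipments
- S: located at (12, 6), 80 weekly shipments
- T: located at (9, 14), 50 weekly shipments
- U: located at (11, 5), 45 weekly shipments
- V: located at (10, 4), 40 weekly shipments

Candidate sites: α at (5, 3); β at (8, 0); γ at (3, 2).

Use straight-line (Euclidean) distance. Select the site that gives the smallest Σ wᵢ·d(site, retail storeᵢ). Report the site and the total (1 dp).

Total weighted distance at each candidate:
  α (5, 3): total = 2776.1
  β (8, 0): total = 2996.6
  γ (3, 2): total = 3475.2
Minimum is at α with total 2776.1 km.

α, total 2776.1 km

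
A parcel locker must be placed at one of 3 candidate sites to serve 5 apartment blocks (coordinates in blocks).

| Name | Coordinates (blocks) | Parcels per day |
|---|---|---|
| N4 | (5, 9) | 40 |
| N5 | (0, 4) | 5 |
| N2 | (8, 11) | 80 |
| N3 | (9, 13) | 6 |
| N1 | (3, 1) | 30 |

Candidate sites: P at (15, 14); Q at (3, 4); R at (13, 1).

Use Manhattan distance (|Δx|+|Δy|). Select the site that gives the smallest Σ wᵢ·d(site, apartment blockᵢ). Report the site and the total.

Total weighted distance at each candidate:
  P (15, 14): total = 2317
  Q (3, 4): total = 1435
  R (13, 1): total = 2316
Minimum is at Q with total 1435 blocks.

Q, total 1435 blocks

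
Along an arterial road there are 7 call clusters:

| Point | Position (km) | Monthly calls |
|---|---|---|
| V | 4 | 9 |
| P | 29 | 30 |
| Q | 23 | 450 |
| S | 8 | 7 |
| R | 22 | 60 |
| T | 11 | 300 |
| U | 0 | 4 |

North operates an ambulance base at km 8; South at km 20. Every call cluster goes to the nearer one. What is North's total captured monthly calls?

320

The indifferent point is the midpoint (8+20)/2 = 14; call clusters left of it (closer to North at 8) go to North, those right go to South.
  U at 0 (w=4) → North
  V at 4 (w=9) → North
  S at 8 (w=7) → North
  T at 11 (w=300) → North
  R at 22 (w=60) → South
  Q at 23 (w=450) → South
  P at 29 (w=30) → South
North captures 320; South captures 540.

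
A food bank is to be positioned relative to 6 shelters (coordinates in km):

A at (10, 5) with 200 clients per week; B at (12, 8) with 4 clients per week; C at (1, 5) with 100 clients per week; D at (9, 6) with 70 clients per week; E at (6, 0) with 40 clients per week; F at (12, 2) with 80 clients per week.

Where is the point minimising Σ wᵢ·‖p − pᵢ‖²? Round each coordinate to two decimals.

(8.05, 4.28)

The minimiser of Σwᵢ‖p−pᵢ‖² is the weighted centroid p* = (Σwᵢpᵢ)/(Σwᵢ).
Σwᵢ = 494.
Σwᵢxᵢ = 200·10 + 4·12 + 100·1 + 70·9 + 40·6 + 80·12 = 3978.
Σwᵢyᵢ = 200·5 + 4·8 + 100·5 + 70·6 + 40·0 + 80·2 = 2112.
x* = 3978/494 = 8.05, y* = 2112/494 = 4.28.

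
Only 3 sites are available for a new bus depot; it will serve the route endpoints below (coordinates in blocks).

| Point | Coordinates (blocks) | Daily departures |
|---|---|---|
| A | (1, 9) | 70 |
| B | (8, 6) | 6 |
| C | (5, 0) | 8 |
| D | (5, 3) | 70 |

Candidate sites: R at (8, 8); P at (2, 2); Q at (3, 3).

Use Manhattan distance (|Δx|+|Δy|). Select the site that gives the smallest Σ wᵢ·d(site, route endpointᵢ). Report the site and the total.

Total weighted distance at each candidate:
  R (8, 8): total = 1220
  P (2, 2): total = 940
  Q (3, 3): total = 788
Minimum is at Q with total 788 blocks.

Q, total 788 blocks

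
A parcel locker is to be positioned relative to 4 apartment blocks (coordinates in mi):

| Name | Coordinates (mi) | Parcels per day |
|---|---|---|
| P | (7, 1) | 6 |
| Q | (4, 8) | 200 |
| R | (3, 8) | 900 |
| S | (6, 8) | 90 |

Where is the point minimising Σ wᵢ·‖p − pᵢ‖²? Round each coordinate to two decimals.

The minimiser of Σwᵢ‖p−pᵢ‖² is the weighted centroid p* = (Σwᵢpᵢ)/(Σwᵢ).
Σwᵢ = 1196.
Σwᵢxᵢ = 6·7 + 200·4 + 900·3 + 90·6 = 4082.
Σwᵢyᵢ = 6·1 + 200·8 + 900·8 + 90·8 = 9526.
x* = 4082/1196 = 3.41, y* = 9526/1196 = 7.96.

(3.41, 7.96)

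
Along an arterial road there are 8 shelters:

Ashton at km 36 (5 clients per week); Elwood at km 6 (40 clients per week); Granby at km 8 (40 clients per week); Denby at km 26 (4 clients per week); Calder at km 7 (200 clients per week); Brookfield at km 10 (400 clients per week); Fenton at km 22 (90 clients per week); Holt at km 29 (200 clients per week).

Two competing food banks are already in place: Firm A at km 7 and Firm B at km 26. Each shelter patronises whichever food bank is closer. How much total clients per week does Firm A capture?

680

The indifferent point is the midpoint (7+26)/2 = 16.5; shelters left of it (closer to Firm A at 7) go to Firm A, those right go to Firm B.
  Elwood at 6 (w=40) → Firm A
  Calder at 7 (w=200) → Firm A
  Granby at 8 (w=40) → Firm A
  Brookfield at 10 (w=400) → Firm A
  Fenton at 22 (w=90) → Firm B
  Denby at 26 (w=4) → Firm B
  Holt at 29 (w=200) → Firm B
  Ashton at 36 (w=5) → Firm B
Firm A captures 680; Firm B captures 299.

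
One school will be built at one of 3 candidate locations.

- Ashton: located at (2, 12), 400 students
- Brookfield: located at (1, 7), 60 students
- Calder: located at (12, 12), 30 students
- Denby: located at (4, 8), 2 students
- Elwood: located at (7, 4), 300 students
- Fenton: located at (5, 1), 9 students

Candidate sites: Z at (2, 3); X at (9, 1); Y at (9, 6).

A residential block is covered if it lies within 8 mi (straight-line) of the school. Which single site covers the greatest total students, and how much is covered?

Z, covering 371

Coverage radius r = 8 mi; a point is covered iff (Δx)²+(Δy)² ≤ 8² = 64.
  Z (2, 3): covers {Brookfield, Denby, Elwood, Fenton} → 371
  X (9, 1): covers {Elwood, Fenton} → 309
  Y (9, 6): covers {Calder, Denby, Elwood, Fenton} → 341
Maximum coverage at Z: 371 students.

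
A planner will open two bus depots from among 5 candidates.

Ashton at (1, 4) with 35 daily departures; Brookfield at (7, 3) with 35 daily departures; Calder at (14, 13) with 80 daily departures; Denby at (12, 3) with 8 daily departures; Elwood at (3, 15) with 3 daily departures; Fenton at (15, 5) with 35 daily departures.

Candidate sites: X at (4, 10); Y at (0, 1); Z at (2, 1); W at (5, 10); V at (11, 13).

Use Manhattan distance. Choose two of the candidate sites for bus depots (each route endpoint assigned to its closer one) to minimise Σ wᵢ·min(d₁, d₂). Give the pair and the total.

{Z, V}, total 1163

Evaluate every pair (each demand assigned to the nearer of the two):
  {Z, V}: total = 1163
  {Y, V}: total = 1233
  {X, V}: total = 1431
  {W, V}: total = 1434
  {Z, W}: total = 1987
  {Y, W}: total = 2073
  {X, Z}: total = 2099
  {X, Y}: total = 2185
  {X, W}: total = 2245
  {Y, Z}: total = 3041
Best pair: {Z, V} with total 1163.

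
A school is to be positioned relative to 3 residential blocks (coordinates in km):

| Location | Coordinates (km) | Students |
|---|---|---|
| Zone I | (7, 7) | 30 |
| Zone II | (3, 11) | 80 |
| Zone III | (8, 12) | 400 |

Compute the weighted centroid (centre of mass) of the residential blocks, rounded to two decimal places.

(7.16, 11.55)

The minimiser of Σwᵢ‖p−pᵢ‖² is the weighted centroid p* = (Σwᵢpᵢ)/(Σwᵢ).
Σwᵢ = 510.
Σwᵢxᵢ = 30·7 + 80·3 + 400·8 = 3650.
Σwᵢyᵢ = 30·7 + 80·11 + 400·12 = 5890.
x* = 3650/510 = 7.16, y* = 5890/510 = 11.55.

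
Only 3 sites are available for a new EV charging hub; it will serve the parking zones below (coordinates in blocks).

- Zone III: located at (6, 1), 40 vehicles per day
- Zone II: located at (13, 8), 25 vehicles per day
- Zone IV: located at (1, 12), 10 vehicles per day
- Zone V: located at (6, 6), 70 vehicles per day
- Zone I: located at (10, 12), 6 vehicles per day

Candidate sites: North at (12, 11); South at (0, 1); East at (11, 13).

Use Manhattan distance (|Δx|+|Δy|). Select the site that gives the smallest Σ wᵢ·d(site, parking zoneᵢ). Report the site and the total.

Total weighted distance at each candidate:
  North (12, 11): total = 1648
  South (0, 1): total = 1756
  East (11, 13): total = 1817
Minimum is at North with total 1648 blocks.

North, total 1648 blocks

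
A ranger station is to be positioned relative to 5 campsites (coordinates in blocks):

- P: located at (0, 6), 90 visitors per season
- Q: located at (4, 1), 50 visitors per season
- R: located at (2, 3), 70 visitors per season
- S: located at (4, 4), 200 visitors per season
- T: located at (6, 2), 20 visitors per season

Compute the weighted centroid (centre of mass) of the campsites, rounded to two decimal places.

The minimiser of Σwᵢ‖p−pᵢ‖² is the weighted centroid p* = (Σwᵢpᵢ)/(Σwᵢ).
Σwᵢ = 430.
Σwᵢxᵢ = 90·0 + 50·4 + 70·2 + 200·4 + 20·6 = 1260.
Σwᵢyᵢ = 90·6 + 50·1 + 70·3 + 200·4 + 20·2 = 1640.
x* = 1260/430 = 2.93, y* = 1640/430 = 3.81.

(2.93, 3.81)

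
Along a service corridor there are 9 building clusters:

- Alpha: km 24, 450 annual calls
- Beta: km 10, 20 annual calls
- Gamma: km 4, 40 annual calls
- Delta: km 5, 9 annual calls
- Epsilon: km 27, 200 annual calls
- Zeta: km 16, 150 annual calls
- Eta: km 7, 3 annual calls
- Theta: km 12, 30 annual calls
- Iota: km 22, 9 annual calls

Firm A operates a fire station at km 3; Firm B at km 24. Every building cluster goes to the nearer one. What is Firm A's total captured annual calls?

102

The indifferent point is the midpoint (3+24)/2 = 13.5; building clusters left of it (closer to Firm A at 3) go to Firm A, those right go to Firm B.
  Gamma at 4 (w=40) → Firm A
  Delta at 5 (w=9) → Firm A
  Eta at 7 (w=3) → Firm A
  Beta at 10 (w=20) → Firm A
  Theta at 12 (w=30) → Firm A
  Zeta at 16 (w=150) → Firm B
  Iota at 22 (w=9) → Firm B
  Alpha at 24 (w=450) → Firm B
  Epsilon at 27 (w=200) → Firm B
Firm A captures 102; Firm B captures 809.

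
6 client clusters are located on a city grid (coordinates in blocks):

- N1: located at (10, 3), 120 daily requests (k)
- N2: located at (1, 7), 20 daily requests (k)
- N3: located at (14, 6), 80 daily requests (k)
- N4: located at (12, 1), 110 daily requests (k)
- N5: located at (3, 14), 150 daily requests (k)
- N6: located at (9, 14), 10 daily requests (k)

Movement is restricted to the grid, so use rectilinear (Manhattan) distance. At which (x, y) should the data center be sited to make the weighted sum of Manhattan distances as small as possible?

Manhattan distance separates: Σwᵢ(|x−xᵢ|+|y−yᵢ|) = Σwᵢ|x−xᵢ| + Σwᵢ|y−yᵢ|, so x and y are optimised independently as 1-D weighted medians.
Total weight W = 490; half = 245.
x-coordinate, sorted with cumulative weight:
  x=1 (N2, w=20) cum 20
  x=3 (N5, w=150) cum 170
  x=9 (N6, w=10) cum 180
  x=10 (N1, w=120) cum 300  ← median
  x=12 (N4, w=110) cum 410
  x=14 (N3, w=80) cum 490
⇒ x* = 10
y-coordinate, sorted with cumulative weight:
  y=1 (N4, w=110) cum 110
  y=3 (N1, w=120) cum 230
  y=6 (N3, w=80) cum 310  ← median
  y=7 (N2, w=20) cum 330
  y=14 (N5, w=150) cum 480
  y=14 (N6, w=10) cum 490
⇒ y* = 6

(10, 6)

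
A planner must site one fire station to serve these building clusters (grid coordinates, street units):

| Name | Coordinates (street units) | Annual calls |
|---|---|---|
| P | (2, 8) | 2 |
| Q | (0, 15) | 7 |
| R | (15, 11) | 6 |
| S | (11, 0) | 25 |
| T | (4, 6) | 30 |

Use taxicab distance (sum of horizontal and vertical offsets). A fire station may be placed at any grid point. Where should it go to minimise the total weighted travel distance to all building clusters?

(4, 6)

Manhattan distance separates: Σwᵢ(|x−xᵢ|+|y−yᵢ|) = Σwᵢ|x−xᵢ| + Σwᵢ|y−yᵢ|, so x and y are optimised independently as 1-D weighted medians.
Total weight W = 70; half = 35.
x-coordinate, sorted with cumulative weight:
  x=0 (Q, w=7) cum 7
  x=2 (P, w=2) cum 9
  x=4 (T, w=30) cum 39  ← median
  x=11 (S, w=25) cum 64
  x=15 (R, w=6) cum 70
⇒ x* = 4
y-coordinate, sorted with cumulative weight:
  y=0 (S, w=25) cum 25
  y=6 (T, w=30) cum 55  ← median
  y=8 (P, w=2) cum 57
  y=11 (R, w=6) cum 63
  y=15 (Q, w=7) cum 70
⇒ y* = 6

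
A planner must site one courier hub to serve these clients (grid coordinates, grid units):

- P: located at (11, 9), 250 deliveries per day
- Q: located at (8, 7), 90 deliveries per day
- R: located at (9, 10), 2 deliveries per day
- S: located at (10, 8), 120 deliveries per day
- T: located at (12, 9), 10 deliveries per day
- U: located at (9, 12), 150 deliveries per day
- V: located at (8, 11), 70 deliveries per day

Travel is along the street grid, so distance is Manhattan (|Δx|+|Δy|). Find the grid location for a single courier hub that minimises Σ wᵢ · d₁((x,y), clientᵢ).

(10, 9)

Manhattan distance separates: Σwᵢ(|x−xᵢ|+|y−yᵢ|) = Σwᵢ|x−xᵢ| + Σwᵢ|y−yᵢ|, so x and y are optimised independently as 1-D weighted medians.
Total weight W = 692; half = 346.
x-coordinate, sorted with cumulative weight:
  x=8 (Q, w=90) cum 90
  x=8 (V, w=70) cum 160
  x=9 (R, w=2) cum 162
  x=9 (U, w=150) cum 312
  x=10 (S, w=120) cum 432  ← median
  x=11 (P, w=250) cum 682
  x=12 (T, w=10) cum 692
⇒ x* = 10
y-coordinate, sorted with cumulative weight:
  y=7 (Q, w=90) cum 90
  y=8 (S, w=120) cum 210
  y=9 (P, w=250) cum 460  ← median
  y=9 (T, w=10) cum 470
  y=10 (R, w=2) cum 472
  y=11 (V, w=70) cum 542
  y=12 (U, w=150) cum 692
⇒ y* = 9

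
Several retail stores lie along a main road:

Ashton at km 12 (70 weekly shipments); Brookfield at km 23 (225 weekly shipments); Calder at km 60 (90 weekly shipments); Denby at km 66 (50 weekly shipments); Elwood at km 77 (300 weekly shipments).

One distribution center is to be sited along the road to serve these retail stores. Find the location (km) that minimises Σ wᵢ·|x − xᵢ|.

x = 60

For a sum of weighted absolute distances on a line, the optimum is the weighted median (not the mean). Total weight W = 735; half-weight = 367.5.
Sort by position and accumulate weight:
  km 12 (Ashton, w=70) → cum 70
  km 23 (Brookfield, w=225) → cum 295
  km 60 (Calder, w=90) → cum 385  ≥ 367.5 → median here
  km 66 (Denby, w=50) → cum 435
  km 77 (Elwood, w=300) → cum 735
Optimal location: km 60.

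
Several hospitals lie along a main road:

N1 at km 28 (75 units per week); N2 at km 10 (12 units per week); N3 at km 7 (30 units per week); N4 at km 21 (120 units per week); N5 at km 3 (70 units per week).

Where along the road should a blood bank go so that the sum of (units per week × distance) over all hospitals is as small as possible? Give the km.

For a sum of weighted absolute distances on a line, the optimum is the weighted median (not the mean). Total weight W = 307; half-weight = 153.5.
Sort by position and accumulate weight:
  km 3 (N5, w=70) → cum 70
  km 7 (N3, w=30) → cum 100
  km 10 (N2, w=12) → cum 112
  km 21 (N4, w=120) → cum 232  ≥ 153.5 → median here
  km 28 (N1, w=75) → cum 307
Optimal location: km 21.

x = 21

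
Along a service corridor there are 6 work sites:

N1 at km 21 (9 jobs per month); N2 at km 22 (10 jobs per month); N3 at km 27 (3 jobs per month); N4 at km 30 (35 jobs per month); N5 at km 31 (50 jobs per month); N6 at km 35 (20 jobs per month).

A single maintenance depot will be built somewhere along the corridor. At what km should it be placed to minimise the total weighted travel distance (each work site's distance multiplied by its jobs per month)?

x = 31

For a sum of weighted absolute distances on a line, the optimum is the weighted median (not the mean). Total weight W = 127; half-weight = 63.5.
Sort by position and accumulate weight:
  km 21 (N1, w=9) → cum 9
  km 22 (N2, w=10) → cum 19
  km 27 (N3, w=3) → cum 22
  km 30 (N4, w=35) → cum 57
  km 31 (N5, w=50) → cum 107  ≥ 63.5 → median here
  km 35 (N6, w=20) → cum 127
Optimal location: km 31.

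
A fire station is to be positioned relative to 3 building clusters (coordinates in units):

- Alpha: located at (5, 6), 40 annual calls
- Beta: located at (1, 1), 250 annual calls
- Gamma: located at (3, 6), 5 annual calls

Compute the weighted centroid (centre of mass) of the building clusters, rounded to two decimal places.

(1.58, 1.76)

The minimiser of Σwᵢ‖p−pᵢ‖² is the weighted centroid p* = (Σwᵢpᵢ)/(Σwᵢ).
Σwᵢ = 295.
Σwᵢxᵢ = 40·5 + 250·1 + 5·3 = 465.
Σwᵢyᵢ = 40·6 + 250·1 + 5·6 = 520.
x* = 465/295 = 1.58, y* = 520/295 = 1.76.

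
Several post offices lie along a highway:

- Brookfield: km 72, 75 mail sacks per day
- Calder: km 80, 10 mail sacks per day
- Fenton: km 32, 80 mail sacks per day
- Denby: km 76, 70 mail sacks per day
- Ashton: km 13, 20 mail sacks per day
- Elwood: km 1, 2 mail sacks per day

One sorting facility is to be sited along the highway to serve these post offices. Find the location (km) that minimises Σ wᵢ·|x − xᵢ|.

For a sum of weighted absolute distances on a line, the optimum is the weighted median (not the mean). Total weight W = 257; half-weight = 128.5.
Sort by position and accumulate weight:
  km 1 (Elwood, w=2) → cum 2
  km 13 (Ashton, w=20) → cum 22
  km 32 (Fenton, w=80) → cum 102
  km 72 (Brookfield, w=75) → cum 177  ≥ 128.5 → median here
  km 76 (Denby, w=70) → cum 247
  km 80 (Calder, w=10) → cum 257
Optimal location: km 72.

x = 72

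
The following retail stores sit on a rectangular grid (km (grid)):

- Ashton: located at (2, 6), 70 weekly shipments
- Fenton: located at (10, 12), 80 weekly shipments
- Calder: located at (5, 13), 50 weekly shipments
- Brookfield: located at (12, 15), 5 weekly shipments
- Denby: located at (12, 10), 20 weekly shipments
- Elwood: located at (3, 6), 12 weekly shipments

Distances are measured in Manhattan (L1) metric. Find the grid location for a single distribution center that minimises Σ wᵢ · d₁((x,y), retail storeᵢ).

Manhattan distance separates: Σwᵢ(|x−xᵢ|+|y−yᵢ|) = Σwᵢ|x−xᵢ| + Σwᵢ|y−yᵢ|, so x and y are optimised independently as 1-D weighted medians.
Total weight W = 237; half = 118.5.
x-coordinate, sorted with cumulative weight:
  x=2 (Ashton, w=70) cum 70
  x=3 (Elwood, w=12) cum 82
  x=5 (Calder, w=50) cum 132  ← median
  x=10 (Fenton, w=80) cum 212
  x=12 (Brookfield, w=5) cum 217
  x=12 (Denby, w=20) cum 237
⇒ x* = 5
y-coordinate, sorted with cumulative weight:
  y=6 (Ashton, w=70) cum 70
  y=6 (Elwood, w=12) cum 82
  y=10 (Denby, w=20) cum 102
  y=12 (Fenton, w=80) cum 182  ← median
  y=13 (Calder, w=50) cum 232
  y=15 (Brookfield, w=5) cum 237
⇒ y* = 12

(5, 12)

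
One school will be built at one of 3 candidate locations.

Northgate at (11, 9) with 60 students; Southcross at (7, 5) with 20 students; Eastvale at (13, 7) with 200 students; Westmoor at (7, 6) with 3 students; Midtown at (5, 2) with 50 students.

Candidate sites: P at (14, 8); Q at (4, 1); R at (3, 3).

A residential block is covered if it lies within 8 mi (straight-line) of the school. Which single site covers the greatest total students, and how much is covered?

P, covering 283

Coverage radius r = 8 mi; a point is covered iff (Δx)²+(Δy)² ≤ 8² = 64.
  P (14, 8): covers {Northgate, Southcross, Eastvale, Westmoor} → 283
  Q (4, 1): covers {Southcross, Westmoor, Midtown} → 73
  R (3, 3): covers {Southcross, Westmoor, Midtown} → 73
Maximum coverage at P: 283 students.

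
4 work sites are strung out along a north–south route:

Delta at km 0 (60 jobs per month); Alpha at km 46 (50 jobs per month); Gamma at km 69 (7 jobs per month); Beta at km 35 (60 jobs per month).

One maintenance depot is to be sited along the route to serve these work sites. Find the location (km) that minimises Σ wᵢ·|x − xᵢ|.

For a sum of weighted absolute distances on a line, the optimum is the weighted median (not the mean). Total weight W = 177; half-weight = 88.5.
Sort by position and accumulate weight:
  km 0 (Delta, w=60) → cum 60
  km 35 (Beta, w=60) → cum 120  ≥ 88.5 → median here
  km 46 (Alpha, w=50) → cum 170
  km 69 (Gamma, w=7) → cum 177
Optimal location: km 35.

x = 35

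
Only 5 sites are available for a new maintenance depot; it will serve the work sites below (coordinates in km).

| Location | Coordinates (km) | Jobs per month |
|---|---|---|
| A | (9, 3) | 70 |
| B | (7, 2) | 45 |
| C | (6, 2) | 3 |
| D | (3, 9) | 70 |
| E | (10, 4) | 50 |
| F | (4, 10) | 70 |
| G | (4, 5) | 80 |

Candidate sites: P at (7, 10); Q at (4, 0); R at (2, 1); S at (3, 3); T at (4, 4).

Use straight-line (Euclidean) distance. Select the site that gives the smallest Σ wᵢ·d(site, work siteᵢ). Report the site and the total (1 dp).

T, total 1684.6 km

Total weighted distance at each candidate:
  P (7, 10): total = 2194.3
  Q (4, 0): total = 2673.3
  R (2, 1): total = 2746.1
  S (3, 3): total = 2062.4
  T (4, 4): total = 1684.6
Minimum is at T with total 1684.6 km.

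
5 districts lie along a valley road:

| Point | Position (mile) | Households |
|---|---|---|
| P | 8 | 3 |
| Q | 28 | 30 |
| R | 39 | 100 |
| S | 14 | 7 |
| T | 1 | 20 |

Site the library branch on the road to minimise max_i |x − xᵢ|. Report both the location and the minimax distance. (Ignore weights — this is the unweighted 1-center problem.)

location 20, max distance 19

The 1-center on a line is the midpoint of the two extreme points: leftmost at 1, rightmost at 39.
Optimal location = (1 + 39)/2 = 20; maximum distance = (39 − 1)/2 = 19.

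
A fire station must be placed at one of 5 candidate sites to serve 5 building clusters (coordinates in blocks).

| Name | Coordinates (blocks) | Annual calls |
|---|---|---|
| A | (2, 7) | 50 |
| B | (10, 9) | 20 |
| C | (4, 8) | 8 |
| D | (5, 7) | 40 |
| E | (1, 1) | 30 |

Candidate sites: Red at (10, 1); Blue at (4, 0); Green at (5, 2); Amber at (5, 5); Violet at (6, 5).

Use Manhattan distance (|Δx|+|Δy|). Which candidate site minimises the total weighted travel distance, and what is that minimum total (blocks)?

Total weighted distance at each candidate:
  Red (10, 1): total = 1674
  Blue (4, 0): total = 1254
  Green (5, 2): total = 1046
  Amber (5, 5): total = 782
  Violet (6, 5): total = 890
Minimum is at Amber with total 782 blocks.

Amber, total 782 blocks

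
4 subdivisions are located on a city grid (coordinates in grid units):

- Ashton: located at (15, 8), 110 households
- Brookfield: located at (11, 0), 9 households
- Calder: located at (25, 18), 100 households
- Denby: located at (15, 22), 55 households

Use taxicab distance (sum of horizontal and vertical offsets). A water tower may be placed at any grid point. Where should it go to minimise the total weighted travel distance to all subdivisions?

Manhattan distance separates: Σwᵢ(|x−xᵢ|+|y−yᵢ|) = Σwᵢ|x−xᵢ| + Σwᵢ|y−yᵢ|, so x and y are optimised independently as 1-D weighted medians.
Total weight W = 274; half = 137.
x-coordinate, sorted with cumulative weight:
  x=11 (Brookfield, w=9) cum 9
  x=15 (Ashton, w=110) cum 119
  x=15 (Denby, w=55) cum 174  ← median
  x=25 (Calder, w=100) cum 274
⇒ x* = 15
y-coordinate, sorted with cumulative weight:
  y=0 (Brookfield, w=9) cum 9
  y=8 (Ashton, w=110) cum 119
  y=18 (Calder, w=100) cum 219  ← median
  y=22 (Denby, w=55) cum 274
⇒ y* = 18

(15, 18)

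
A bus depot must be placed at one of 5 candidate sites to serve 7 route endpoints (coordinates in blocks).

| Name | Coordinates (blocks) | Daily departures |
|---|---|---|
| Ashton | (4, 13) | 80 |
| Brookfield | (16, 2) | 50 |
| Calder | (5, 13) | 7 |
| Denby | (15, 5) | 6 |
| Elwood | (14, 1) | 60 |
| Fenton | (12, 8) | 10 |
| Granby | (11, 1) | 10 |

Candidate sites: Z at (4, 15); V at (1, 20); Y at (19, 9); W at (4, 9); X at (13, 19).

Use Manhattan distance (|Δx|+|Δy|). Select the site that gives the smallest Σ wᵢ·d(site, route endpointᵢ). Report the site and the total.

W, total 2715 blocks

Total weighted distance at each candidate:
  Z (4, 15): total = 3357
  V (1, 20): total = 5141
  Y (19, 9): total = 3214
  W (4, 9): total = 2715
  X (13, 19): total = 3854
Minimum is at W with total 2715 blocks.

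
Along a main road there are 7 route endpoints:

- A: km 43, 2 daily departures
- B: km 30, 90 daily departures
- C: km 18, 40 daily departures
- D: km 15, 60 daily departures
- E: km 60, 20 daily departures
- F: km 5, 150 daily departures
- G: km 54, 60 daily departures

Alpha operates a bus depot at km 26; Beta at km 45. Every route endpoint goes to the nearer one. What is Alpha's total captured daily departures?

The indifferent point is the midpoint (26+45)/2 = 35.5; route endpoints left of it (closer to Alpha at 26) go to Alpha, those right go to Beta.
  F at 5 (w=150) → Alpha
  D at 15 (w=60) → Alpha
  C at 18 (w=40) → Alpha
  B at 30 (w=90) → Alpha
  A at 43 (w=2) → Beta
  G at 54 (w=60) → Beta
  E at 60 (w=20) → Beta
Alpha captures 340; Beta captures 82.

340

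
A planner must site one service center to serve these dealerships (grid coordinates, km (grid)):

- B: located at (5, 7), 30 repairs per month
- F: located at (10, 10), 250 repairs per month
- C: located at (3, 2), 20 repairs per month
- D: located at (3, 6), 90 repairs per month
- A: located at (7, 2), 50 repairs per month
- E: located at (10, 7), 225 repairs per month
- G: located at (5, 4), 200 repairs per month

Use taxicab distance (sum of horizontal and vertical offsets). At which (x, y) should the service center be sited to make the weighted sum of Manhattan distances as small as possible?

(10, 7)

Manhattan distance separates: Σwᵢ(|x−xᵢ|+|y−yᵢ|) = Σwᵢ|x−xᵢ| + Σwᵢ|y−yᵢ|, so x and y are optimised independently as 1-D weighted medians.
Total weight W = 865; half = 432.5.
x-coordinate, sorted with cumulative weight:
  x=3 (C, w=20) cum 20
  x=3 (D, w=90) cum 110
  x=5 (B, w=30) cum 140
  x=5 (G, w=200) cum 340
  x=7 (A, w=50) cum 390
  x=10 (F, w=250) cum 640  ← median
  x=10 (E, w=225) cum 865
⇒ x* = 10
y-coordinate, sorted with cumulative weight:
  y=2 (C, w=20) cum 20
  y=2 (A, w=50) cum 70
  y=4 (G, w=200) cum 270
  y=6 (D, w=90) cum 360
  y=7 (B, w=30) cum 390
  y=7 (E, w=225) cum 615  ← median
  y=10 (F, w=250) cum 865
⇒ y* = 7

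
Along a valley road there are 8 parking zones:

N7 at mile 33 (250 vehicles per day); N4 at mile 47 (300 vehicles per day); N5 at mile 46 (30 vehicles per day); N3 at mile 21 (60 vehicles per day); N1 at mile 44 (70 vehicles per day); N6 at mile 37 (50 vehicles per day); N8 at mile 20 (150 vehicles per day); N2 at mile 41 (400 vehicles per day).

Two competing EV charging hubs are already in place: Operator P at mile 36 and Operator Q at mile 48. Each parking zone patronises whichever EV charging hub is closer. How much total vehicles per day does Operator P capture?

The indifferent point is the midpoint (36+48)/2 = 42; parking zones left of it (closer to Operator P at 36) go to Operator P, those right go to Operator Q.
  N8 at 20 (w=150) → Operator P
  N3 at 21 (w=60) → Operator P
  N7 at 33 (w=250) → Operator P
  N6 at 37 (w=50) → Operator P
  N2 at 41 (w=400) → Operator P
  N1 at 44 (w=70) → Operator Q
  N5 at 46 (w=30) → Operator Q
  N4 at 47 (w=300) → Operator Q
Operator P captures 910; Operator Q captures 400.

910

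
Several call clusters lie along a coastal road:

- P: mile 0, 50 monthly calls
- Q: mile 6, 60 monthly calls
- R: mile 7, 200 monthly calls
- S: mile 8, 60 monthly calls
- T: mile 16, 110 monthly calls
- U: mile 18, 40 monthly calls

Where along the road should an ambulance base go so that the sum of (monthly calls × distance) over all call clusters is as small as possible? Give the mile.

x = 7

For a sum of weighted absolute distances on a line, the optimum is the weighted median (not the mean). Total weight W = 520; half-weight = 260.
Sort by position and accumulate weight:
  mile 0 (P, w=50) → cum 50
  mile 6 (Q, w=60) → cum 110
  mile 7 (R, w=200) → cum 310  ≥ 260 → median here
  mile 8 (S, w=60) → cum 370
  mile 16 (T, w=110) → cum 480
  mile 18 (U, w=40) → cum 520
Optimal location: mile 7.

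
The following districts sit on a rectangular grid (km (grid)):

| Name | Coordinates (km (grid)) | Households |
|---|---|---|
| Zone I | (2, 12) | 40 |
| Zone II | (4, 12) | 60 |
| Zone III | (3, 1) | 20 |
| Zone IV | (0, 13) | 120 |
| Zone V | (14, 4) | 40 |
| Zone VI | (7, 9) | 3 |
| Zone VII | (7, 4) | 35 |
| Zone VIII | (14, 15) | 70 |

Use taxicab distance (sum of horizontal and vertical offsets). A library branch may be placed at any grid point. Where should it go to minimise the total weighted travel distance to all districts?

(4, 12)

Manhattan distance separates: Σwᵢ(|x−xᵢ|+|y−yᵢ|) = Σwᵢ|x−xᵢ| + Σwᵢ|y−yᵢ|, so x and y are optimised independently as 1-D weighted medians.
Total weight W = 388; half = 194.
x-coordinate, sorted with cumulative weight:
  x=0 (Zone IV, w=120) cum 120
  x=2 (Zone I, w=40) cum 160
  x=3 (Zone III, w=20) cum 180
  x=4 (Zone II, w=60) cum 240  ← median
  x=7 (Zone VI, w=3) cum 243
  x=7 (Zone VII, w=35) cum 278
  x=14 (Zone V, w=40) cum 318
  x=14 (Zone VIII, w=70) cum 388
⇒ x* = 4
y-coordinate, sorted with cumulative weight:
  y=1 (Zone III, w=20) cum 20
  y=4 (Zone V, w=40) cum 60
  y=4 (Zone VII, w=35) cum 95
  y=9 (Zone VI, w=3) cum 98
  y=12 (Zone I, w=40) cum 138
  y=12 (Zone II, w=60) cum 198  ← median
  y=13 (Zone IV, w=120) cum 318
  y=15 (Zone VIII, w=70) cum 388
⇒ y* = 12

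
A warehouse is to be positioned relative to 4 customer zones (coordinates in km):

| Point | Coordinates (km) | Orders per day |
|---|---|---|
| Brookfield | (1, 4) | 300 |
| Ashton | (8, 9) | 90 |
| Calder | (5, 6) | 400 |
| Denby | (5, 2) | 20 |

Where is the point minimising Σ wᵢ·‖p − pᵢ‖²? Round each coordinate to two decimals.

The minimiser of Σwᵢ‖p−pᵢ‖² is the weighted centroid p* = (Σwᵢpᵢ)/(Σwᵢ).
Σwᵢ = 810.
Σwᵢxᵢ = 300·1 + 90·8 + 400·5 + 20·5 = 3120.
Σwᵢyᵢ = 300·4 + 90·9 + 400·6 + 20·2 = 4450.
x* = 3120/810 = 3.85, y* = 4450/810 = 5.49.

(3.85, 5.49)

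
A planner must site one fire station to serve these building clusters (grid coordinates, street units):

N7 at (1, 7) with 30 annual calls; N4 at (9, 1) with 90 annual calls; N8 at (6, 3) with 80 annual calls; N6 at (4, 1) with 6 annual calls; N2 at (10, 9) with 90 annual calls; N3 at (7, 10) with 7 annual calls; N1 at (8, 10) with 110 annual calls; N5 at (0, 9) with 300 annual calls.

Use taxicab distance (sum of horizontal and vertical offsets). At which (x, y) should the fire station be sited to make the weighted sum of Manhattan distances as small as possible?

Manhattan distance separates: Σwᵢ(|x−xᵢ|+|y−yᵢ|) = Σwᵢ|x−xᵢ| + Σwᵢ|y−yᵢ|, so x and y are optimised independently as 1-D weighted medians.
Total weight W = 713; half = 356.5.
x-coordinate, sorted with cumulative weight:
  x=0 (N5, w=300) cum 300
  x=1 (N7, w=30) cum 330
  x=4 (N6, w=6) cum 336
  x=6 (N8, w=80) cum 416  ← median
  x=7 (N3, w=7) cum 423
  x=8 (N1, w=110) cum 533
  x=9 (N4, w=90) cum 623
  x=10 (N2, w=90) cum 713
⇒ x* = 6
y-coordinate, sorted with cumulative weight:
  y=1 (N4, w=90) cum 90
  y=1 (N6, w=6) cum 96
  y=3 (N8, w=80) cum 176
  y=7 (N7, w=30) cum 206
  y=9 (N2, w=90) cum 296
  y=9 (N5, w=300) cum 596  ← median
  y=10 (N3, w=7) cum 603
  y=10 (N1, w=110) cum 713
⇒ y* = 9

(6, 9)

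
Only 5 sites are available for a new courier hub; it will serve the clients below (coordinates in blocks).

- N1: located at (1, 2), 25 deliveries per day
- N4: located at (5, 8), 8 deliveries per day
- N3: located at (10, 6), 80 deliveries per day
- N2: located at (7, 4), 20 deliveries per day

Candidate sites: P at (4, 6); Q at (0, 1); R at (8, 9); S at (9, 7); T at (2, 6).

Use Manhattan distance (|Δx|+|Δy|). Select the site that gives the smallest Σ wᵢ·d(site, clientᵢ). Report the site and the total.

S, total 625 blocks

Total weighted distance at each candidate:
  P (4, 6): total = 779
  Q (0, 1): total = 1546
  R (8, 9): total = 902
  S (9, 7): total = 625
  T (2, 6): total = 945
Minimum is at S with total 625 blocks.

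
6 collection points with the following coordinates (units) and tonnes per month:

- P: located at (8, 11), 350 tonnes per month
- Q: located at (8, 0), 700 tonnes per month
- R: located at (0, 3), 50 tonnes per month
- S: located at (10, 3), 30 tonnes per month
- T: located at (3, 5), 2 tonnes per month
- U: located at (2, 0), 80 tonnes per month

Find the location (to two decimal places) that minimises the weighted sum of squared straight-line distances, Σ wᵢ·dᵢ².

The minimiser of Σwᵢ‖p−pᵢ‖² is the weighted centroid p* = (Σwᵢpᵢ)/(Σwᵢ).
Σwᵢ = 1212.
Σwᵢxᵢ = 350·8 + 700·8 + 50·0 + 30·10 + 2·3 + 80·2 = 8866.
Σwᵢyᵢ = 350·11 + 700·0 + 50·3 + 30·3 + 2·5 + 80·0 = 4100.
x* = 8866/1212 = 7.32, y* = 4100/1212 = 3.38.

(7.32, 3.38)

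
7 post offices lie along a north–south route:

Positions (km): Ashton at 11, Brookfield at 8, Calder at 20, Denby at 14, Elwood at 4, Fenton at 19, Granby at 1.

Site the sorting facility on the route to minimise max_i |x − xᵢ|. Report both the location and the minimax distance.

location 10.5, max distance 9.5

The 1-center on a line is the midpoint of the two extreme points: leftmost at 1, rightmost at 20.
Optimal location = (1 + 20)/2 = 10.5; maximum distance = (20 − 1)/2 = 9.5.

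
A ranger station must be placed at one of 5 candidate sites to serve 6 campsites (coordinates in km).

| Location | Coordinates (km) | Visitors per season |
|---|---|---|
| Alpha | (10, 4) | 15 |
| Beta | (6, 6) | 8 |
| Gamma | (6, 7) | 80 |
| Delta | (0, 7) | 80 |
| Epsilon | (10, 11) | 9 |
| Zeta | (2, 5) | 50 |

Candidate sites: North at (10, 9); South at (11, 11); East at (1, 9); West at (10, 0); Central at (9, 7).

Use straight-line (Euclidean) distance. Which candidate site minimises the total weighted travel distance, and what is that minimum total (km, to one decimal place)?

Total weighted distance at each candidate:
  North (10, 9): total = 1753.8
  South (11, 11): total = 2161.1
  East (1, 9): total = 1099.9
  West (10, 0): total = 2309.9
  Central (9, 7): total = 1433.8
Minimum is at East with total 1099.9 km.

East, total 1099.9 km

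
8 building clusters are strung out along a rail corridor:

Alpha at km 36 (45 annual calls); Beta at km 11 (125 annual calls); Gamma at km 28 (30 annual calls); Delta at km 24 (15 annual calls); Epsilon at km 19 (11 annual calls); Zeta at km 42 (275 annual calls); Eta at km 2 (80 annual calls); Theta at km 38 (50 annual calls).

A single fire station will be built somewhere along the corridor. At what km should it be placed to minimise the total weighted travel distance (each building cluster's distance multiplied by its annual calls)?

x = 38

For a sum of weighted absolute distances on a line, the optimum is the weighted median (not the mean). Total weight W = 631; half-weight = 315.5.
Sort by position and accumulate weight:
  km 2 (Eta, w=80) → cum 80
  km 11 (Beta, w=125) → cum 205
  km 19 (Epsilon, w=11) → cum 216
  km 24 (Delta, w=15) → cum 231
  km 28 (Gamma, w=30) → cum 261
  km 36 (Alpha, w=45) → cum 306
  km 38 (Theta, w=50) → cum 356  ≥ 315.5 → median here
  km 42 (Zeta, w=275) → cum 631
Optimal location: km 38.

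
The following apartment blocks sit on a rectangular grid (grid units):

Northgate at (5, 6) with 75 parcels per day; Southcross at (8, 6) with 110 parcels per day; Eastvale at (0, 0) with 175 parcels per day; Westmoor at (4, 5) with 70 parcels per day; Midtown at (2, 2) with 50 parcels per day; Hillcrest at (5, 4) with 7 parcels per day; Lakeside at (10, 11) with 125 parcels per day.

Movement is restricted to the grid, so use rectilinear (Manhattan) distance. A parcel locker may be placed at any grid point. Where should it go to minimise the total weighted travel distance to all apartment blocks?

(5, 6)

Manhattan distance separates: Σwᵢ(|x−xᵢ|+|y−yᵢ|) = Σwᵢ|x−xᵢ| + Σwᵢ|y−yᵢ|, so x and y are optimised independently as 1-D weighted medians.
Total weight W = 612; half = 306.
x-coordinate, sorted with cumulative weight:
  x=0 (Eastvale, w=175) cum 175
  x=2 (Midtown, w=50) cum 225
  x=4 (Westmoor, w=70) cum 295
  x=5 (Northgate, w=75) cum 370  ← median
  x=5 (Hillcrest, w=7) cum 377
  x=8 (Southcross, w=110) cum 487
  x=10 (Lakeside, w=125) cum 612
⇒ x* = 5
y-coordinate, sorted with cumulative weight:
  y=0 (Eastvale, w=175) cum 175
  y=2 (Midtown, w=50) cum 225
  y=4 (Hillcrest, w=7) cum 232
  y=5 (Westmoor, w=70) cum 302
  y=6 (Northgate, w=75) cum 377  ← median
  y=6 (Southcross, w=110) cum 487
  y=11 (Lakeside, w=125) cum 612
⇒ y* = 6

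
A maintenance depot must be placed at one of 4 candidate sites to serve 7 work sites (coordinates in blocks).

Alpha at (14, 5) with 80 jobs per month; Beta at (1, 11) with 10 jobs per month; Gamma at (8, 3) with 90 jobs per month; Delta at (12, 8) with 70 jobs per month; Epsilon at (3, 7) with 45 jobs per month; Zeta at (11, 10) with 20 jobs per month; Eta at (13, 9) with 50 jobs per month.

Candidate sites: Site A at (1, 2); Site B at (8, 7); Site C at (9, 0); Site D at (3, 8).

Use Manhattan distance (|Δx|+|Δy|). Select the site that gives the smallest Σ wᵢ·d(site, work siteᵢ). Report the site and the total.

Site B, total 2155 blocks

Total weighted distance at each candidate:
  Site A (1, 2): total = 4905
  Site B (8, 7): total = 2155
  Site C (9, 0): total = 3595
  Site D (3, 8): total = 3495
Minimum is at Site B with total 2155 blocks.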